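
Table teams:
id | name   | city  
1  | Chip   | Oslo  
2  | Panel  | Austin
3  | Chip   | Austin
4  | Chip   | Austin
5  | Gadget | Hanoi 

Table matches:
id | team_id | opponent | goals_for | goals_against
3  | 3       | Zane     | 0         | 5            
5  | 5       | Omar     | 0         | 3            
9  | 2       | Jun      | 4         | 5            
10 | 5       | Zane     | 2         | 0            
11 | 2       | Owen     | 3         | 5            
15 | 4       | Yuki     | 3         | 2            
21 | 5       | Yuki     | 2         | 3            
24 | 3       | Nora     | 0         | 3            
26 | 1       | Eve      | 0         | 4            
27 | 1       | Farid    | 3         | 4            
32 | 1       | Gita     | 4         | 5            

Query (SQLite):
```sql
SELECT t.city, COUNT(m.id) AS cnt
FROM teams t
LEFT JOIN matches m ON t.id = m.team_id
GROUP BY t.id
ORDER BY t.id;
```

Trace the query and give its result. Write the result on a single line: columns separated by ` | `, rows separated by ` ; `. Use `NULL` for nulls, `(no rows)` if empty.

LEFT JOIN keeps every teams row; unmatched ones get NULL for matches columns.
Group by teams.id and compute COUNT(m.id). COUNT(col) of an all-NULL group is 0.
  1: ids {26, 27, 32} → COUNT(m.id)=3
  2: ids {9, 11} → COUNT(m.id)=2
  3: ids {3, 24} → COUNT(m.id)=2
  4: ids {15} → COUNT(m.id)=1
  5: ids {5, 10, 21} → COUNT(m.id)=3

Oslo | 3 ; Austin | 2 ; Austin | 2 ; Austin | 1 ; Hanoi | 3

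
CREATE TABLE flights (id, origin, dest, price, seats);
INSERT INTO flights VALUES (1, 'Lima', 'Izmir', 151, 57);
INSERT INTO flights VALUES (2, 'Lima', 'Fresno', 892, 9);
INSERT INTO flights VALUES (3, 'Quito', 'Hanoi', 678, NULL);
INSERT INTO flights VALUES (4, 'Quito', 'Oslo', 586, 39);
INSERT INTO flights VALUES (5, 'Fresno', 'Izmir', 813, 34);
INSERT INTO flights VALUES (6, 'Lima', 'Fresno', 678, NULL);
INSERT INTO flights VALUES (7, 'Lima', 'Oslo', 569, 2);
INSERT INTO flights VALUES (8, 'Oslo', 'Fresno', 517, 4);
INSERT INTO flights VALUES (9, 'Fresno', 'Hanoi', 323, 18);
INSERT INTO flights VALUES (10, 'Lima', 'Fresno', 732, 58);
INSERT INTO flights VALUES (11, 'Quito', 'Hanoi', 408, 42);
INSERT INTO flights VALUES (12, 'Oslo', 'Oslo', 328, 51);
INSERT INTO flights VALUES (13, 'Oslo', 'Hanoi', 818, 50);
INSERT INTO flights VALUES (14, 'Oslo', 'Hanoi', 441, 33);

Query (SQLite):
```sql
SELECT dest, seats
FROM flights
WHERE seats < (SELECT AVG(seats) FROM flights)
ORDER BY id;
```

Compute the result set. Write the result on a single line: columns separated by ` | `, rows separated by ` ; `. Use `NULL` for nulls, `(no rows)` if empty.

Fresno | 9 ; Oslo | 2 ; Fresno | 4 ; Hanoi | 18 ; Hanoi | 33

Scalar subquery: AVG(seats) over all flights rows = 33.083333 (≈; comparison uses full precision).
Keep rows where seats < that value.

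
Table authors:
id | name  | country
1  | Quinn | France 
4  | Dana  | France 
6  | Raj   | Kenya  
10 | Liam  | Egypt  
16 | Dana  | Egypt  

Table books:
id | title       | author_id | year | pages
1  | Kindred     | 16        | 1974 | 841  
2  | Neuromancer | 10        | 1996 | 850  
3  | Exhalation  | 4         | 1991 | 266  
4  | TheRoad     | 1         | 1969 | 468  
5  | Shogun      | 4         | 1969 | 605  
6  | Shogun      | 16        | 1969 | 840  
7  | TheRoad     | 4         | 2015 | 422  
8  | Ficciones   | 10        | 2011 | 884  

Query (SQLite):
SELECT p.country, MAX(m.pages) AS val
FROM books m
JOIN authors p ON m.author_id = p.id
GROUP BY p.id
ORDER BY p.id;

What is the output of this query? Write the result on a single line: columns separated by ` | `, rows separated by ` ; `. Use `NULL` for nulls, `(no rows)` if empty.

Join each books row to its authors via author_id.
Group joined rows by authors.id; compute MAX(m.pages) per group.
  1: ids {4} → MAX(m.pages)=468
  4: ids {3, 5, 7} → MAX(m.pages)=605
  10: ids {2, 8} → MAX(m.pages)=884
  16: ids {1, 6} → MAX(m.pages)=841

France | 468 ; France | 605 ; Egypt | 884 ; Egypt | 841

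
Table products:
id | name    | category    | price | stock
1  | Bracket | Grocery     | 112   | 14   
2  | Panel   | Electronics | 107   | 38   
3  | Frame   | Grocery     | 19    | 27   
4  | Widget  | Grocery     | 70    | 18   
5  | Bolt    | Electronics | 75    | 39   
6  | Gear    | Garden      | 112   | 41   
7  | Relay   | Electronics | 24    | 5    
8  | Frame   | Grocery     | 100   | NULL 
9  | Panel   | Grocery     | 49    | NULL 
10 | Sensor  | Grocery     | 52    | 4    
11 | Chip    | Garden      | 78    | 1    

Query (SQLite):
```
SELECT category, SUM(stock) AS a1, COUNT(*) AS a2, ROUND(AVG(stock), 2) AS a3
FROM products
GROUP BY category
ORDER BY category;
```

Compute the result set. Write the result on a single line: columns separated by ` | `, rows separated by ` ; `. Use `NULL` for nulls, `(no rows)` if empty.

Electronics | 82 | 3 | 27.33 ; Garden | 42 | 2 | 21 ; Grocery | 63 | 6 | 15.75

Group products by category.
Per group compute: SUM(stock), COUNT(*), ROUND(AVG(stock), 2).
  Electronics: ids {2, 5, 7} → SUM(stock)=82, COUNT(*)=3, ROUND(AVG(stock), 2)=27.33
  Garden: ids {6, 11} → SUM(stock)=42, COUNT(*)=2, ROUND(AVG(stock), 2)=21
  Grocery: ids {1, 3, 4, 8, 9, 10} → SUM(stock)=63, COUNT(*)=6, ROUND(AVG(stock), 2)=15.75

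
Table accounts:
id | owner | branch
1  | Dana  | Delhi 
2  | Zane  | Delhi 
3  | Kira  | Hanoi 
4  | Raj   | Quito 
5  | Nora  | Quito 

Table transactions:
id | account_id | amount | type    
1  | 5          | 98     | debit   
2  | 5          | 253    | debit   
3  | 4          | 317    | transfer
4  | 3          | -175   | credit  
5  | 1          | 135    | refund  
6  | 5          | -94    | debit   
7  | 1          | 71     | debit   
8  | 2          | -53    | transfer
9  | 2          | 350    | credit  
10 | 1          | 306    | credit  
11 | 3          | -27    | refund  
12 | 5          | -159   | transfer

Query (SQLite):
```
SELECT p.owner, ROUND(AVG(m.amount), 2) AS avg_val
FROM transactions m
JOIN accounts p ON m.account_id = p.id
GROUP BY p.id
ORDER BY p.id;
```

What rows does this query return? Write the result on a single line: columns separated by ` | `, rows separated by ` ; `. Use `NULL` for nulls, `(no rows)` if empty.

Join each transactions row to its accounts via account_id.
Group joined rows by accounts.id; compute ROUND(AVG(m.amount), 2) per group.
  1: ids {5, 7, 10} → ROUND(AVG(m.amount), 2)=170.67
  2: ids {8, 9} → ROUND(AVG(m.amount), 2)=148.5
  3: ids {4, 11} → ROUND(AVG(m.amount), 2)=-101
  4: ids {3} → ROUND(AVG(m.amount), 2)=317
  5: ids {1, 2, 6, 12} → ROUND(AVG(m.amount), 2)=24.5

Dana | 170.67 ; Zane | 148.5 ; Kira | -101 ; Raj | 317 ; Nora | 24.5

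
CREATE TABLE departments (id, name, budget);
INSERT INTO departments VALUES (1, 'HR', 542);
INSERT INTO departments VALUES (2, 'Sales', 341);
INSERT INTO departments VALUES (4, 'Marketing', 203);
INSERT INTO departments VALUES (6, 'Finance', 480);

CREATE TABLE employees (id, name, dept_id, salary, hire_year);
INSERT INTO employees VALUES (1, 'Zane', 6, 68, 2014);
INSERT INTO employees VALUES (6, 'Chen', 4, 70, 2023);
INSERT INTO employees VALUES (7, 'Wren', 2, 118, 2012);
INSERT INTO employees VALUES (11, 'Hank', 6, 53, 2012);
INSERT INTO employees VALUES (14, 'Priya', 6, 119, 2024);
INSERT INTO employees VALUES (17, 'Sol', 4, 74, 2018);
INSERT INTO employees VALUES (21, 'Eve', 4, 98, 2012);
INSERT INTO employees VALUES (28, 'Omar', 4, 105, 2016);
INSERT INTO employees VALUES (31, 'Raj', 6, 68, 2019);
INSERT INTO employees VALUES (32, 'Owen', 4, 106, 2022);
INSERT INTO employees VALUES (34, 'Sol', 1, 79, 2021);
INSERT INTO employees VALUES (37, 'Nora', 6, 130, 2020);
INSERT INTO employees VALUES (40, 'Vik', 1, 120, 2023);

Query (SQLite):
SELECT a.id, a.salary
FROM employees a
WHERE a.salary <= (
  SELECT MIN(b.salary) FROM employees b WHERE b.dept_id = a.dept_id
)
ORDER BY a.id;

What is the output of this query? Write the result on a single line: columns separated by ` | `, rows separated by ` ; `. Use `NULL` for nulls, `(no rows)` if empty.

6 | 70 ; 7 | 118 ; 11 | 53 ; 34 | 79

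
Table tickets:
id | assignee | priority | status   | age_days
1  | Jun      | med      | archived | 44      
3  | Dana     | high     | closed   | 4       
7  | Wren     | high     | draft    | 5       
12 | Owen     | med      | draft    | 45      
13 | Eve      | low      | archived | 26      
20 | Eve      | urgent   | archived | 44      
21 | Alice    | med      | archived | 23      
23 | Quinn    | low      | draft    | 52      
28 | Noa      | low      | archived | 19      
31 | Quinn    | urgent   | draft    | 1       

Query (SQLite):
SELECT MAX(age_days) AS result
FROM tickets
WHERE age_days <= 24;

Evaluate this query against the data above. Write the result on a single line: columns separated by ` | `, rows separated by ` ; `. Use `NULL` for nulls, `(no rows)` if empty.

Rows where age_days <= 24 → age_days values: [4, 5, 23, 19, 1].
MAX of non-NULL values = 23.

23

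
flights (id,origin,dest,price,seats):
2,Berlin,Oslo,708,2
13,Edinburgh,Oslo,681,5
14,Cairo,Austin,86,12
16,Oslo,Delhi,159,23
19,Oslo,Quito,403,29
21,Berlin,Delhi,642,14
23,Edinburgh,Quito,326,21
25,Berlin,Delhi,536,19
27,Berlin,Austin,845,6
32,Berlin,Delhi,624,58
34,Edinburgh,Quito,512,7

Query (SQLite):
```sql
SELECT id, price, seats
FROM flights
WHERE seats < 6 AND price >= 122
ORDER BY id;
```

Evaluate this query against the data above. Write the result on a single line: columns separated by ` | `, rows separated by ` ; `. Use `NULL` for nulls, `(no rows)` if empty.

2 | 708 | 2 ; 13 | 681 | 5

seats < 6: ids {2, 13}
price >= 122: ids {2, 13, 16, 19, 21, 23, 25, 27, 32, 34}
Combine with AND.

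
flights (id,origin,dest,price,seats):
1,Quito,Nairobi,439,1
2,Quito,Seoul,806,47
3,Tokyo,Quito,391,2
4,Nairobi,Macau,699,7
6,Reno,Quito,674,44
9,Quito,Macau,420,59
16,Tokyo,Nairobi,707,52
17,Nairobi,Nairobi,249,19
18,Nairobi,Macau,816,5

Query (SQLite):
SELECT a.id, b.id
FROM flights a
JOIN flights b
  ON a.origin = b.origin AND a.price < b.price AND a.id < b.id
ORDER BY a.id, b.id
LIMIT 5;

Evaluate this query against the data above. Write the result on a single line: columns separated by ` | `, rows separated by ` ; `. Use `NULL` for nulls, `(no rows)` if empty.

1 | 2 ; 3 | 16 ; 4 | 18 ; 17 | 18

Pairs (a,b) with same origin, a.price < b.price, a.id < b.id.
origin groups: Nairobi:{4,17,18} Quito:{1,2,9} Reno:{6} Tokyo:{3,16}
Ordered by (a.id, b.id); first 5.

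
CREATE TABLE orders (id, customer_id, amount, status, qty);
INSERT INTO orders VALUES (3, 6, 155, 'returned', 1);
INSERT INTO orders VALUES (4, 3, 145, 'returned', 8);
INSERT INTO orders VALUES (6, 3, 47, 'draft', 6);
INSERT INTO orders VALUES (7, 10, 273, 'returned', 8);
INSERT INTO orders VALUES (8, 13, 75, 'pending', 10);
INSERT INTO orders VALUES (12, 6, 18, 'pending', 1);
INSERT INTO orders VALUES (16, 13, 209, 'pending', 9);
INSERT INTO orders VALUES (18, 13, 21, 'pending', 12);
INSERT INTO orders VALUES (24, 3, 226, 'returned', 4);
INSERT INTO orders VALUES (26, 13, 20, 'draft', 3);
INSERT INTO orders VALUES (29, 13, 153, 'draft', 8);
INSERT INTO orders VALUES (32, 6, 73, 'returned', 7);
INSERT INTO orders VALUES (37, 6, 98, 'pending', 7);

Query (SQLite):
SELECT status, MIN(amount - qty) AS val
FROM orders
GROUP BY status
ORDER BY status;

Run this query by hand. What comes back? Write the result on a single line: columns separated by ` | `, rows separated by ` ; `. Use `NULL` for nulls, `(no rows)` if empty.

draft | 17 ; pending | 9 ; returned | 66

For each row compute amount - qty.
Group by status; take MIN of the expression per group.
  draft: ids {6, 26, 29} → MIN(amount - qty)=17
  pending: ids {8, 12, 16, 18, 37} → MIN(amount - qty)=9
  returned: ids {3, 4, 7, 24, 32} → MIN(amount - qty)=66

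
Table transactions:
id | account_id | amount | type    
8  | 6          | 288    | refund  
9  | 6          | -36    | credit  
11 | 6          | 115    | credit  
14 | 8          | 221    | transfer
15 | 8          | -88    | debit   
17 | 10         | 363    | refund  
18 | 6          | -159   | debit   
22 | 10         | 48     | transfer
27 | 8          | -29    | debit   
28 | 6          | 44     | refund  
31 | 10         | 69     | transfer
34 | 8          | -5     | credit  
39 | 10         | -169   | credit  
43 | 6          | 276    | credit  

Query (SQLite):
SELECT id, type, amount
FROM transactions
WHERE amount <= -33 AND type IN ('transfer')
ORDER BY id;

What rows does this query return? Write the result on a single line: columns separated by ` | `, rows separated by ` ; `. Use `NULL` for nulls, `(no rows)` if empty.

amount <= -33: ids {9, 15, 18, 39}
type IN ('transfer'): ids {14, 22, 31}
Combine with AND.

(no rows)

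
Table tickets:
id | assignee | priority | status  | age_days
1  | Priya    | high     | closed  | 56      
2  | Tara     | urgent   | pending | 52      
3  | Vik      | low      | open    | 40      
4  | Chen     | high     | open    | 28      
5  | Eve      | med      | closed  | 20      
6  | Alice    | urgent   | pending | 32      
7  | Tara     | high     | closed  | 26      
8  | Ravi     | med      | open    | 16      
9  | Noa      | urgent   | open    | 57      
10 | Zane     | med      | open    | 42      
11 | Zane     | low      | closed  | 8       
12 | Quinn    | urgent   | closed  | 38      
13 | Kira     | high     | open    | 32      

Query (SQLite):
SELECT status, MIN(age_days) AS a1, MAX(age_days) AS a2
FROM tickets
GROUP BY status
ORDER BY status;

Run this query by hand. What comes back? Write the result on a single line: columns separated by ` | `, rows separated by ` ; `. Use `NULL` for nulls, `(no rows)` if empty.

Group tickets by status.
Per group compute: MIN(age_days), MAX(age_days).
  closed: ids {1, 5, 7, 11, 12} → MIN(age_days)=8, MAX(age_days)=56
  open: ids {3, 4, 8, 9, 10, 13} → MIN(age_days)=16, MAX(age_days)=57
  pending: ids {2, 6} → MIN(age_days)=32, MAX(age_days)=52

closed | 8 | 56 ; open | 16 | 57 ; pending | 32 | 52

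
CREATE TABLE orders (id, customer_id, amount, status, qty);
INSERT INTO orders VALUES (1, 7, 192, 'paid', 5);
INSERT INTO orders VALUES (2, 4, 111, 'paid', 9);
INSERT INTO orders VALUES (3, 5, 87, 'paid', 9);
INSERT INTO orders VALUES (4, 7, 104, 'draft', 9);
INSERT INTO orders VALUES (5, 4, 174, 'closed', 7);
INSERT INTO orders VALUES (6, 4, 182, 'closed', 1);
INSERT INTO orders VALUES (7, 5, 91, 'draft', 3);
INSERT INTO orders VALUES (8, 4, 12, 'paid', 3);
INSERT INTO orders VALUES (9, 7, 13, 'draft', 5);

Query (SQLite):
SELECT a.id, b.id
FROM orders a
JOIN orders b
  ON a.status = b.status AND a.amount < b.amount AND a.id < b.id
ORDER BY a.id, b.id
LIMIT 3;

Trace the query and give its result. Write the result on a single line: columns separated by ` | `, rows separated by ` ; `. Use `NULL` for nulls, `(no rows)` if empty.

Pairs (a,b) with same status, a.amount < b.amount, a.id < b.id.
status groups: closed:{5,6} draft:{4,7,9} paid:{1,2,3,8}
Ordered by (a.id, b.id); first 3.

5 | 6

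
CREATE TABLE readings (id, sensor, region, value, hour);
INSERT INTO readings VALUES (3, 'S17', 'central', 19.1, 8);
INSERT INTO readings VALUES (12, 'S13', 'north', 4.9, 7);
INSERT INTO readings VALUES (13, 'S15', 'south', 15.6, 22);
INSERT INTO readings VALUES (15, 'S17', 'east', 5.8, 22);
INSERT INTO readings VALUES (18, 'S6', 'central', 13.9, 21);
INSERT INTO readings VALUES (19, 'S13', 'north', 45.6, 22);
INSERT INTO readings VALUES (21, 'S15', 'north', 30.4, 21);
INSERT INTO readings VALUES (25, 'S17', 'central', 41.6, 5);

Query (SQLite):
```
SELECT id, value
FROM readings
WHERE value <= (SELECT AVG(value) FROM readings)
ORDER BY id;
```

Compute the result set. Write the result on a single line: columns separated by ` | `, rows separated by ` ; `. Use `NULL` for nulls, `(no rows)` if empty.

Scalar subquery: AVG(value) over all readings rows = 22.1125.
Keep rows where value <= that value.

3 | 19.1 ; 12 | 4.9 ; 13 | 15.6 ; 15 | 5.8 ; 18 | 13.9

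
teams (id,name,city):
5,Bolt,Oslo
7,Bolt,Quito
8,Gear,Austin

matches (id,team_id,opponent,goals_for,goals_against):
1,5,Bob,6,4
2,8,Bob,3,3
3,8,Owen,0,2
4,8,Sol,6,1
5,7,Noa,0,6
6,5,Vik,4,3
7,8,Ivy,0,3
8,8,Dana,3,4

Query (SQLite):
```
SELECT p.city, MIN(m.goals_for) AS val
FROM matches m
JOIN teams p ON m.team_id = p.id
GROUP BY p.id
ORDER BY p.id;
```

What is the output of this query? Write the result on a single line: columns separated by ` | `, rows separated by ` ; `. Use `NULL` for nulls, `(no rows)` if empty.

Oslo | 4 ; Quito | 0 ; Austin | 0

Join each matches row to its teams via team_id.
Group joined rows by teams.id; compute MIN(m.goals_for) per group.
  5: ids {1, 6} → MIN(m.goals_for)=4
  7: ids {5} → MIN(m.goals_for)=0
  8: ids {2, 3, 4, 7, 8} → MIN(m.goals_for)=0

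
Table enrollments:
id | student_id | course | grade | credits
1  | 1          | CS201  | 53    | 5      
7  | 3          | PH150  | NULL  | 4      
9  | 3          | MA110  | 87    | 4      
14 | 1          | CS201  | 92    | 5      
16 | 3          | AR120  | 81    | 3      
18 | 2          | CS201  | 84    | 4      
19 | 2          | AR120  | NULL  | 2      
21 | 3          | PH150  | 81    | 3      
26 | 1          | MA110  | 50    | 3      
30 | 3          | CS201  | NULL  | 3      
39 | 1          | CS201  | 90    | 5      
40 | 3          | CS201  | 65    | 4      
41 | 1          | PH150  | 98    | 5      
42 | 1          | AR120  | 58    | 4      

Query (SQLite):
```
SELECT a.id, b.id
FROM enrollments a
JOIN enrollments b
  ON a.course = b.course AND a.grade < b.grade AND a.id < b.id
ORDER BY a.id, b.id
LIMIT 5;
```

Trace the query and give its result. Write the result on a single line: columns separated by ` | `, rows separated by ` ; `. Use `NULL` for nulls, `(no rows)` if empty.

Pairs (a,b) with same course, a.grade < b.grade, a.id < b.id.
course groups: AR120:{16,19,42} CS201:{1,14,18,30,39,40} MA110:{9,26} PH150:{7,21,41}
Ordered by (a.id, b.id); first 5.

1 | 14 ; 1 | 18 ; 1 | 39 ; 1 | 40 ; 18 | 39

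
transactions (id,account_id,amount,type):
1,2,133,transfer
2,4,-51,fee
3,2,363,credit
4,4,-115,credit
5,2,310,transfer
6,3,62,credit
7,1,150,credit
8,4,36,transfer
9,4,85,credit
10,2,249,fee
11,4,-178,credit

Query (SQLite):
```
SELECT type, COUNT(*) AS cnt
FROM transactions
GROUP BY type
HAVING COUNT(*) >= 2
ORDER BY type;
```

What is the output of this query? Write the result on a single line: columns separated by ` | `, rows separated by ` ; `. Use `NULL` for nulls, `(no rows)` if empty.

credit | 6 ; fee | 2 ; transfer | 3

Partition transactions by type; compute COUNT(*) within each group.
HAVING: keep groups with count ≥ 2.
  credit: ids {3, 4, 6, 7, 9, 11} → COUNT(*)=6
  fee: ids {2, 10} → COUNT(*)=2
  transfer: ids {1, 5, 8} → COUNT(*)=3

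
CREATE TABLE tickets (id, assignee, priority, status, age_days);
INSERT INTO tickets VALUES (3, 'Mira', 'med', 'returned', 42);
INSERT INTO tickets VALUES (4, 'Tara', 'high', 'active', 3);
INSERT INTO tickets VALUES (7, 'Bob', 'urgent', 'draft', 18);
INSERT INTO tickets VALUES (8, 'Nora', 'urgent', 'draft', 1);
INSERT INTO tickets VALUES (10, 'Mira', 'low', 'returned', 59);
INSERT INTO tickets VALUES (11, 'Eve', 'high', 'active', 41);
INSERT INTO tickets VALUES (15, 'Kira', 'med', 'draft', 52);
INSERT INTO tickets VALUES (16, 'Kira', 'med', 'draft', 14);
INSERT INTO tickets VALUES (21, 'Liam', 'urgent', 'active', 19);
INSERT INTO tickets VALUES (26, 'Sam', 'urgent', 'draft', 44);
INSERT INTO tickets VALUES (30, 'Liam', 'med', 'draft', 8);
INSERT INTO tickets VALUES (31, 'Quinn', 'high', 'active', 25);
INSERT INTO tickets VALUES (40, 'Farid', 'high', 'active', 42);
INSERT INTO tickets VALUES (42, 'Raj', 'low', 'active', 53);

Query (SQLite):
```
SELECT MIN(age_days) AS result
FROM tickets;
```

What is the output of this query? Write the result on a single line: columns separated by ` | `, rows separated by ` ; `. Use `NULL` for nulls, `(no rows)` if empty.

1

All age_days values: [42, 3, 18, 1, 59, 41, 52, 14, 19, 44, 8, 25, 42, 53].
MIN of non-NULL values = 1.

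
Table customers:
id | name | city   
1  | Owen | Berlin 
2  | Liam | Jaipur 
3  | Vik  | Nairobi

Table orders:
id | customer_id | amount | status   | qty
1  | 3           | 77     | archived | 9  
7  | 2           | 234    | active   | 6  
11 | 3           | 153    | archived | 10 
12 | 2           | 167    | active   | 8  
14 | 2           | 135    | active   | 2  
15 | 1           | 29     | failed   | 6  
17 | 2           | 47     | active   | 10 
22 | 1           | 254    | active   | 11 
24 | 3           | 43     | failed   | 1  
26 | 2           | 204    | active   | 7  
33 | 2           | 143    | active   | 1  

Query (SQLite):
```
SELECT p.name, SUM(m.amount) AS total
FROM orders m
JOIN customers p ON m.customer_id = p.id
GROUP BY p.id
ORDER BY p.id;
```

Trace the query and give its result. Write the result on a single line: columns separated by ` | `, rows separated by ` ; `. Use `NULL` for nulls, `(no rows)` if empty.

Owen | 283 ; Liam | 930 ; Vik | 273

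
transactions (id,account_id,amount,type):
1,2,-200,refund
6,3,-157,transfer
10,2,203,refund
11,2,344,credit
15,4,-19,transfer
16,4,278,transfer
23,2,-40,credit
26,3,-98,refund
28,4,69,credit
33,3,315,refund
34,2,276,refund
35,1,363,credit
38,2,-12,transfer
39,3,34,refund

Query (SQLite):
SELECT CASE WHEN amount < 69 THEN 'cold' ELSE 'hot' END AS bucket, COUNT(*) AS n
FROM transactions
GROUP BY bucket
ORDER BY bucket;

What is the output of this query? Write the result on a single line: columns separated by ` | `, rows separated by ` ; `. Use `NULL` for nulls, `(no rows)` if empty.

Bucket rows by amount < 69 → 'cold' else 'hot'; count each bucket.

cold | 7 ; hot | 7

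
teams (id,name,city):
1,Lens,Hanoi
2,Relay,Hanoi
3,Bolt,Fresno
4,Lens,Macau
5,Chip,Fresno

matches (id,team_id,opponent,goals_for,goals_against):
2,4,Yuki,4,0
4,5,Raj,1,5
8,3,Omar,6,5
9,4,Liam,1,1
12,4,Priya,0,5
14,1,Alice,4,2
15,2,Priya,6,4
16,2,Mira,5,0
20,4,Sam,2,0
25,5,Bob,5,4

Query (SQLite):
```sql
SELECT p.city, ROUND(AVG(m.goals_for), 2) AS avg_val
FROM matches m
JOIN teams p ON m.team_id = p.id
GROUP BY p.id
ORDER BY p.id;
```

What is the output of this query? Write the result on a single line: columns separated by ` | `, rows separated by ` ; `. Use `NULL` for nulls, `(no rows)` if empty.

Hanoi | 4 ; Hanoi | 5.5 ; Fresno | 6 ; Macau | 1.75 ; Fresno | 3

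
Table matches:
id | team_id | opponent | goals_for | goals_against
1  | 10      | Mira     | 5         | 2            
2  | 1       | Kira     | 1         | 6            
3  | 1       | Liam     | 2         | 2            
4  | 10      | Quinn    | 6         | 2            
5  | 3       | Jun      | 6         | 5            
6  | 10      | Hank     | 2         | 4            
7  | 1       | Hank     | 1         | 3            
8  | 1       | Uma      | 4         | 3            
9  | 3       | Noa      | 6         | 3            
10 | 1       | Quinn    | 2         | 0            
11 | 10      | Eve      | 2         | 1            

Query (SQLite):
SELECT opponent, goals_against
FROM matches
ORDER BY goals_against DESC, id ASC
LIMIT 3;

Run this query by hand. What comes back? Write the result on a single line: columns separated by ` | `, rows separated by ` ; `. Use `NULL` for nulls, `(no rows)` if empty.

Kira | 6 ; Jun | 5 ; Hank | 4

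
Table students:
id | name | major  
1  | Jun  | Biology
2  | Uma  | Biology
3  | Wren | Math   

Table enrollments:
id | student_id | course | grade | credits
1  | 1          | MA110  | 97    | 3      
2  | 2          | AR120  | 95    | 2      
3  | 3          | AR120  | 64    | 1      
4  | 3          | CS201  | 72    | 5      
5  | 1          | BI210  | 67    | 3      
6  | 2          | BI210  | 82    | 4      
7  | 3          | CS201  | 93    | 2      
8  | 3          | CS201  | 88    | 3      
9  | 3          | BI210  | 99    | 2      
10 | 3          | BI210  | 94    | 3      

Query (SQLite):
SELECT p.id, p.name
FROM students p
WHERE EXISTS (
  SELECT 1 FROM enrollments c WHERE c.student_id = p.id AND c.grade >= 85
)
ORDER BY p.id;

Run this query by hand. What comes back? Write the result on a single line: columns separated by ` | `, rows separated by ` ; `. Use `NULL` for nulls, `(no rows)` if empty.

For each students row, check whether any enrollments with matching student_id has grade >= 85.
Keep rows where that is true.

1 | Jun ; 2 | Uma ; 3 | Wren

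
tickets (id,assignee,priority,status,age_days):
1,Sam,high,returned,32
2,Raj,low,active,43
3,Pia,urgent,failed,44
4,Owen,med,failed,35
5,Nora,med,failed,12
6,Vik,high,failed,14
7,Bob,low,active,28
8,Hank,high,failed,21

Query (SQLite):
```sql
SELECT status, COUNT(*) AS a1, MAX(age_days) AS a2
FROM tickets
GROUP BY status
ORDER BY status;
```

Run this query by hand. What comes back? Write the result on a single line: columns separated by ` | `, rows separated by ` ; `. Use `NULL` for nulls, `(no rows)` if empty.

Group tickets by status.
Per group compute: COUNT(*), MAX(age_days).
  active: ids {2, 7} → COUNT(*)=2, MAX(age_days)=43
  failed: ids {3, 4, 5, 6, 8} → COUNT(*)=5, MAX(age_days)=44
  returned: ids {1} → COUNT(*)=1, MAX(age_days)=32

active | 2 | 43 ; failed | 5 | 44 ; returned | 1 | 32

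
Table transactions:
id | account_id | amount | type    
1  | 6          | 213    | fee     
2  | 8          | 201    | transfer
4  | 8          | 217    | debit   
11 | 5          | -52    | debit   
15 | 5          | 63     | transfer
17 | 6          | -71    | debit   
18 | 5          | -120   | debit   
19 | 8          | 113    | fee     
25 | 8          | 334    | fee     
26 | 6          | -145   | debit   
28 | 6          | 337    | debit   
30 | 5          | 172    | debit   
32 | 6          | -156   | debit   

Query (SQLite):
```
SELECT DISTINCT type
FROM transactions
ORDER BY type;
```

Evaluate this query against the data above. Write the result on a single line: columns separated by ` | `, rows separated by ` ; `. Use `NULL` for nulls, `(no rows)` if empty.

debit ; fee ; transfer

Collect distinct type values from transactions.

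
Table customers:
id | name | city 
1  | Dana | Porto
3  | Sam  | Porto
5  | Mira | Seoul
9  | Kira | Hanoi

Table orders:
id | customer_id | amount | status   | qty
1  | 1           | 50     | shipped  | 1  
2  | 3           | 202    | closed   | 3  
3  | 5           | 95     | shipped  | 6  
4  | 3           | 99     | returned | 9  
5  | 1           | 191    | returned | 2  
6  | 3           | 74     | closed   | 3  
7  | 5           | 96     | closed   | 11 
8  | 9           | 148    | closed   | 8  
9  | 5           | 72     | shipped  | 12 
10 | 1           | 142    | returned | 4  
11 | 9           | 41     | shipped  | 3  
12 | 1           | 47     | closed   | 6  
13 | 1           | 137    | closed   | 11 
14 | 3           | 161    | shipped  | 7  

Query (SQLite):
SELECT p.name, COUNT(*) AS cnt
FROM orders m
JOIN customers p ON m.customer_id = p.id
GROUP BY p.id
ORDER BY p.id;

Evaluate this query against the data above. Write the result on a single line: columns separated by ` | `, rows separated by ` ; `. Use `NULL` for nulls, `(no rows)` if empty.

Join each orders row to its customers via customer_id.
Group joined rows by customers.id; compute COUNT(*) per group.
  1: ids {1, 5, 10, 12, 13} → COUNT(*)=5
  3: ids {2, 4, 6, 14} → COUNT(*)=4
  5: ids {3, 7, 9} → COUNT(*)=3
  9: ids {8, 11} → COUNT(*)=2

Dana | 5 ; Sam | 4 ; Mira | 3 ; Kira | 2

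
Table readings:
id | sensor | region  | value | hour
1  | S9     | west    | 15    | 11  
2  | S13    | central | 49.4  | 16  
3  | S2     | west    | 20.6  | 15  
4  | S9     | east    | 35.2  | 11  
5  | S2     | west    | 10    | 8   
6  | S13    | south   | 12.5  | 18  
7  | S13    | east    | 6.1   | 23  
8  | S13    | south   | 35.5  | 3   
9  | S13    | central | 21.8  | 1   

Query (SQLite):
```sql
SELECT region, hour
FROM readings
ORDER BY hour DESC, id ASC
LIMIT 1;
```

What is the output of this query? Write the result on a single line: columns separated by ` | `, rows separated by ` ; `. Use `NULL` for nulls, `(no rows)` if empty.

east | 23

Sort by hour desc, tiebreak id asc: (23, id=7), (18, id=6), (16, id=2), (15, id=3) …. Take first 1.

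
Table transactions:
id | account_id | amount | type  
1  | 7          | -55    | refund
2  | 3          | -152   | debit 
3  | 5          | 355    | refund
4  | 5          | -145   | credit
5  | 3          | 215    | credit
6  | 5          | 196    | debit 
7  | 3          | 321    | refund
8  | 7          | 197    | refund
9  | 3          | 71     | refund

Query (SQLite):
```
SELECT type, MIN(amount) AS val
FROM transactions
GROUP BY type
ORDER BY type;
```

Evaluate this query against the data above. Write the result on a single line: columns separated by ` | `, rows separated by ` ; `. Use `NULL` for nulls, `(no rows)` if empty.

credit | -145 ; debit | -152 ; refund | -55

Partition transactions by type; compute MIN(amount) within each group.
  credit: ids {4, 5} → MIN(amount)=-145
  debit: ids {2, 6} → MIN(amount)=-152
  refund: ids {1, 3, 7, 8, 9} → MIN(amount)=-55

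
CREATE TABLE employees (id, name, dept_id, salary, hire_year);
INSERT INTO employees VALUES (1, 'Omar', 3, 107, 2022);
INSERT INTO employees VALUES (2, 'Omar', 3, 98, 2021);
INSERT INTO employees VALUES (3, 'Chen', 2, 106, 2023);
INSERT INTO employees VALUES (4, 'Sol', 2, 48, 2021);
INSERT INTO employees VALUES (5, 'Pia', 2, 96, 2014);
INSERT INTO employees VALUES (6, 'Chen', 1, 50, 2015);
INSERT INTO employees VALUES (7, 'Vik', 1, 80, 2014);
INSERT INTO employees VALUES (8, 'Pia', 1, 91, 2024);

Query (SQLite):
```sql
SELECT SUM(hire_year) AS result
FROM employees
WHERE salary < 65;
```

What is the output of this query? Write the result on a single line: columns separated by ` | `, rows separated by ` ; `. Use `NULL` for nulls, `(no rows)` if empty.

Rows where salary < 65 → hire_year values: [2021, 2015].
SUM of non-NULL values = 4036.

4036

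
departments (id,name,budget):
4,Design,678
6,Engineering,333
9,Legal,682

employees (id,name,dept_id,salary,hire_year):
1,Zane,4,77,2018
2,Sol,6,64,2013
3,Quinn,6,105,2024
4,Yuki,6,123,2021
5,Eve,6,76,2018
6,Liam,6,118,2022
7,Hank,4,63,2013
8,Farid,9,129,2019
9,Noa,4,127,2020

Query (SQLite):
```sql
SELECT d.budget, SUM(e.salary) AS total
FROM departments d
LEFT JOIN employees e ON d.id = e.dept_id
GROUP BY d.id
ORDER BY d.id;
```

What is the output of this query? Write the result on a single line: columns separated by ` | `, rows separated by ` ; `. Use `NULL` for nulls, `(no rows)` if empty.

678 | 267 ; 333 | 486 ; 682 | 129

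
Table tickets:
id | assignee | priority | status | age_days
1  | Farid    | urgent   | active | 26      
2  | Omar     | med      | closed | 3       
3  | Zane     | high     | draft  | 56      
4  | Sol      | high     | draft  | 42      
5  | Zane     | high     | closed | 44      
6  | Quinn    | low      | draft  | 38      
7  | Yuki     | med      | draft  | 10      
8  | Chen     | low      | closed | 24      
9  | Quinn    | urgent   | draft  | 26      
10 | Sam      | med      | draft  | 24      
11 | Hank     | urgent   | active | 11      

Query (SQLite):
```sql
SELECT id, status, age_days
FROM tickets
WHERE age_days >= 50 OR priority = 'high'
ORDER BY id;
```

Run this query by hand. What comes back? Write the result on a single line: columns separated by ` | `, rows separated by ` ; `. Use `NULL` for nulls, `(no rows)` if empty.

3 | draft | 56 ; 4 | draft | 42 ; 5 | closed | 44

age_days >= 50: ids {3}
priority = 'high': ids {3, 4, 5}
Combine with OR.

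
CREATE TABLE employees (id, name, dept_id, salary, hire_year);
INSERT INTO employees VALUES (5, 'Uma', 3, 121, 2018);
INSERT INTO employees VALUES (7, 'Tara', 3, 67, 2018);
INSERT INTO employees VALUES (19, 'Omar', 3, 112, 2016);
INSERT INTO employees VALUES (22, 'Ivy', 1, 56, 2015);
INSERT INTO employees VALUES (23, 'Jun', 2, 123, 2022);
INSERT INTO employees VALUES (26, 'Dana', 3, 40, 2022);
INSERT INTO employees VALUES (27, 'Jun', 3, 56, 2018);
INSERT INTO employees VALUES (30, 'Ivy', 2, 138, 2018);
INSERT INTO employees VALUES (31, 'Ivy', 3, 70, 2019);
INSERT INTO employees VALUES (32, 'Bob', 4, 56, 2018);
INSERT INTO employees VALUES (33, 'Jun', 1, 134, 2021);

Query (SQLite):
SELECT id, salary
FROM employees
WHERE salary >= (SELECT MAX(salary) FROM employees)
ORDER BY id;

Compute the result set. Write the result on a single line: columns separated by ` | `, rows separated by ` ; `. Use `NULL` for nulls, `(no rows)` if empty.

Scalar subquery: MAX(salary) over all employees rows = 138.
Keep rows where salary >= that value.

30 | 138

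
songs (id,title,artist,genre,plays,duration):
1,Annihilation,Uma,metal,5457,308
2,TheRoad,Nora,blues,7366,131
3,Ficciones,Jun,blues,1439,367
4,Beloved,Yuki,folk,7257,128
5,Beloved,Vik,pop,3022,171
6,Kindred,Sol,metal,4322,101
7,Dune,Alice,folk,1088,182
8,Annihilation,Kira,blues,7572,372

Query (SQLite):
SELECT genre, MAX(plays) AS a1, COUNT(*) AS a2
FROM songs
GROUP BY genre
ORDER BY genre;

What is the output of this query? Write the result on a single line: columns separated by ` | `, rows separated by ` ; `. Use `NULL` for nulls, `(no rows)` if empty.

Group songs by genre.
Per group compute: MAX(plays), COUNT(*).
  blues: ids {2, 3, 8} → MAX(plays)=7572, COUNT(*)=3
  folk: ids {4, 7} → MAX(plays)=7257, COUNT(*)=2
  metal: ids {1, 6} → MAX(plays)=5457, COUNT(*)=2
  pop: ids {5} → MAX(plays)=3022, COUNT(*)=1

blues | 7572 | 3 ; folk | 7257 | 2 ; metal | 5457 | 2 ; pop | 3022 | 1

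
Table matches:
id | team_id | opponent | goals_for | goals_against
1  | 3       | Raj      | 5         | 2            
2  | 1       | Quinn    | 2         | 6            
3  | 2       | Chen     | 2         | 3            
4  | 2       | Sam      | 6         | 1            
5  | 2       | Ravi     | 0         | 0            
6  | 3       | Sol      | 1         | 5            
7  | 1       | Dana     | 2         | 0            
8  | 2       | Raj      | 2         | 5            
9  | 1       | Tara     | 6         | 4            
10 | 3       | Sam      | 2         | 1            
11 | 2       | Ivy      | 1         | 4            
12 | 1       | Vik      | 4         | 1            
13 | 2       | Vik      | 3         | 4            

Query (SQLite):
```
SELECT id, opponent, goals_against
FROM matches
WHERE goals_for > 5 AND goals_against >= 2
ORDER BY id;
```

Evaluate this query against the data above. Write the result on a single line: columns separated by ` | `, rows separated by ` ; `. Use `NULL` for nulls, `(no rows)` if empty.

9 | Tara | 4

goals_for > 5: ids {4, 9}
goals_against >= 2: ids {1, 2, 3, 6, 8, 9, 11, 13}
Combine with AND.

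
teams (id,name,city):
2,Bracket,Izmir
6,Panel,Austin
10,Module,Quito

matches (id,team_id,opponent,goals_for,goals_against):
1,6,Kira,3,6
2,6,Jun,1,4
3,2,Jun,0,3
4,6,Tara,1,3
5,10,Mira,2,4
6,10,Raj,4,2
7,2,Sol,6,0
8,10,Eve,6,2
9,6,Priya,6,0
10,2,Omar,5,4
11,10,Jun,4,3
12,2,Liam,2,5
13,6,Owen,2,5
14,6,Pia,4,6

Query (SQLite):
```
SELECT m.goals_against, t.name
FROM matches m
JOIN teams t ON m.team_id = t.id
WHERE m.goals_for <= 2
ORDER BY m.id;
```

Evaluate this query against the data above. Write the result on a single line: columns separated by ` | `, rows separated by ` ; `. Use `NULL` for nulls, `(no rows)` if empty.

4 | Panel ; 3 | Bracket ; 3 | Panel ; 4 | Module ; 5 | Bracket ; 5 | Panel

Each matches row matches the teams row where team_id = teams.id.
Then keep rows with m.goals_for <= 2.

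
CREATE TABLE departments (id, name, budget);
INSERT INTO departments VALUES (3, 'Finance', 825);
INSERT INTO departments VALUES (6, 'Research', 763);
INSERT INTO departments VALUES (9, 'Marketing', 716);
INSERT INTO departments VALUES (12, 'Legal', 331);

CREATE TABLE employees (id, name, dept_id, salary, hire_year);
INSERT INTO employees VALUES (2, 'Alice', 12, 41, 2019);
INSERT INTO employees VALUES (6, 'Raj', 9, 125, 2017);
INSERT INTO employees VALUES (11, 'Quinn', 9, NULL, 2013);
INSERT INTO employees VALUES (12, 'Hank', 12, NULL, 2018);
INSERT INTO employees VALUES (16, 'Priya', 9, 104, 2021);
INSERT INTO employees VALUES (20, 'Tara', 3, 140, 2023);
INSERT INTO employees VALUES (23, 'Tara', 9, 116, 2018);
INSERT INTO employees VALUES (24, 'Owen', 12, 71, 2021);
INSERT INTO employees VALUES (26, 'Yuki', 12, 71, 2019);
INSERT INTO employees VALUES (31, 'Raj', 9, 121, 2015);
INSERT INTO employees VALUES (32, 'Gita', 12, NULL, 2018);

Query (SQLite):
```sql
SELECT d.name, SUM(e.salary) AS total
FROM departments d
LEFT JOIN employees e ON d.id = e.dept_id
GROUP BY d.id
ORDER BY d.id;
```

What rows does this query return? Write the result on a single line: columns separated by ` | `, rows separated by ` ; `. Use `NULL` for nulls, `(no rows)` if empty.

LEFT JOIN keeps every departments row; unmatched ones get NULL for employees columns.
Group by departments.id and compute SUM(e.salary). SUM over an all-NULL group is NULL.
  3: ids {20} → SUM(e.salary)=140
  6: ids {—} → SUM(e.salary)=NULL
  9: ids {6, 11, 16, 23, 31} → SUM(e.salary)=466
  12: ids {2, 12, 24, 26, 32} → SUM(e.salary)=183

Finance | 140 ; Research | NULL ; Marketing | 466 ; Legal | 183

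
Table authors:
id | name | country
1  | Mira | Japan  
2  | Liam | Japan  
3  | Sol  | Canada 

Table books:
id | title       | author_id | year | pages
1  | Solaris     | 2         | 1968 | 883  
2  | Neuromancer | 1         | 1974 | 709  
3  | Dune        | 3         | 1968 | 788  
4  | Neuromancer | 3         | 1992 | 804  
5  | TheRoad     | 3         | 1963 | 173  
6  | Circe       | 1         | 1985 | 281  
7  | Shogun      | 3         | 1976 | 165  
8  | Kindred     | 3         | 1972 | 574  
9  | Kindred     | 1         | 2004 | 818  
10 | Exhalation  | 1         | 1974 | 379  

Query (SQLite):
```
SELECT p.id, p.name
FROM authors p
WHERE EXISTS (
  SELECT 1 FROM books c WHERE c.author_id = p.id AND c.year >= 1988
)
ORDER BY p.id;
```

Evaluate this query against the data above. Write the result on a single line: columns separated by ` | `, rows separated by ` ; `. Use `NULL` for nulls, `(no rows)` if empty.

1 | Mira ; 3 | Sol

For each authors row, check whether any books with matching author_id has year >= 1988.
Keep rows where that is true.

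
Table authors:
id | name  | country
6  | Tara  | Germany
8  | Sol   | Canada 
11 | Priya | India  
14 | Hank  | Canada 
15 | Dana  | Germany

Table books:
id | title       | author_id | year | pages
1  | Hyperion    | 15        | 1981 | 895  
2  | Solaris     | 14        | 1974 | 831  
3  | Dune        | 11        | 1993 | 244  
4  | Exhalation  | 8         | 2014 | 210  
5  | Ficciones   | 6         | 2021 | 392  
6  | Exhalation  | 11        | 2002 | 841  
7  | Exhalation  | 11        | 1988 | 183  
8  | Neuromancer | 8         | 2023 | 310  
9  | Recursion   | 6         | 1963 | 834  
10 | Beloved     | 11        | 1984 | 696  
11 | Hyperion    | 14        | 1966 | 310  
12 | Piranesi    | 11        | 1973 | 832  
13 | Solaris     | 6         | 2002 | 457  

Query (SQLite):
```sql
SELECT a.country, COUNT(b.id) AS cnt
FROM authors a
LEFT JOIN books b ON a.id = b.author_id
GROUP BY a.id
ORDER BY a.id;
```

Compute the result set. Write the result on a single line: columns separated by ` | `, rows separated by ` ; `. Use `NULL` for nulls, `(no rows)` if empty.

Germany | 3 ; Canada | 2 ; India | 5 ; Canada | 2 ; Germany | 1

LEFT JOIN keeps every authors row; unmatched ones get NULL for books columns.
Group by authors.id and compute COUNT(b.id). COUNT(col) of an all-NULL group is 0.
  6: ids {5, 9, 13} → COUNT(b.id)=3
  8: ids {4, 8} → COUNT(b.id)=2
  11: ids {3, 6, 7, 10, 12} → COUNT(b.id)=5
  14: ids {2, 11} → COUNT(b.id)=2
  15: ids {1} → COUNT(b.id)=1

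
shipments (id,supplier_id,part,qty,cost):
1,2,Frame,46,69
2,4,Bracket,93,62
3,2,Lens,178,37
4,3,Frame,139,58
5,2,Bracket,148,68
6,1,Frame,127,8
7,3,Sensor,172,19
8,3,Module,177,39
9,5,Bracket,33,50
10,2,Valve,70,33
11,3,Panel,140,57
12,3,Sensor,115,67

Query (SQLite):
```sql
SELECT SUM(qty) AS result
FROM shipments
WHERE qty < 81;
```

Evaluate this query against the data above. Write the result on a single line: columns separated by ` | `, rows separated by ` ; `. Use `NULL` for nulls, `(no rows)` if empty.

149

Rows where qty < 81 → qty values: [46, 33, 70].
SUM of non-NULL values = 149.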